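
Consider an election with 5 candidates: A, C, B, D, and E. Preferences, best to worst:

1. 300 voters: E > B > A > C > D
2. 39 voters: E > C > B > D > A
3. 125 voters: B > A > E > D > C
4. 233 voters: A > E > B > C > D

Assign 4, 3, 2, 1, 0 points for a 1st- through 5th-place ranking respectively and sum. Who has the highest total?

A: 300·2 + 39·0 + 125·3 + 233·4 = 1907
C: 300·1 + 39·3 + 125·0 + 233·1 = 650
B: 300·3 + 39·2 + 125·4 + 233·2 = 1944
D: 300·0 + 39·1 + 125·1 + 233·0 = 164
E: 300·4 + 39·4 + 125·2 + 233·3 = 2305
E has the highest Borda score (2305).

E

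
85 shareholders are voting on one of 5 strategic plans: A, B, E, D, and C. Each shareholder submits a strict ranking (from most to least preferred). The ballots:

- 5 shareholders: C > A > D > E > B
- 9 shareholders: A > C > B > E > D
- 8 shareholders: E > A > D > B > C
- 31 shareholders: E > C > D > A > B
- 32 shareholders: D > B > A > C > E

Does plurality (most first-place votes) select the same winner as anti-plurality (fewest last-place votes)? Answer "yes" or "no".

no

Plurality — first-place votes: A 9, B 0, E 39, D 32, C 5. Winner: E.
Anti-plurality — last-place votes: A 0, B 36, E 32, D 9, C 8. Winner: A.
The two methods disagree.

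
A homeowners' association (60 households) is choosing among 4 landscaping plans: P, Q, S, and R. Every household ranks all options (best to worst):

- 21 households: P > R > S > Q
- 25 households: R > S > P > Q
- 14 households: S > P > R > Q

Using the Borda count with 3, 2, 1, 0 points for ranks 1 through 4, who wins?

P: 21·3 + 25·1 + 14·2 = 116
Q: 21·0 + 25·0 + 14·0 = 0
S: 21·1 + 25·2 + 14·3 = 113
R: 21·2 + 25·3 + 14·1 = 131
R has the highest Borda score (131).

R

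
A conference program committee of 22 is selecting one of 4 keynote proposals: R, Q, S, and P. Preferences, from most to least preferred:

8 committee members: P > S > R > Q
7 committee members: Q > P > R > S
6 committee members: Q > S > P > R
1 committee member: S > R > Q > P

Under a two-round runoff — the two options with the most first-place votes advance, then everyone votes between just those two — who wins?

Q

Round 1 first-place votes: R 0, Q 13, S 1, P 8.
Q and P advance.
Runoff: Q is preferred to P by 14 voters; P by 8.
Q wins the runoff.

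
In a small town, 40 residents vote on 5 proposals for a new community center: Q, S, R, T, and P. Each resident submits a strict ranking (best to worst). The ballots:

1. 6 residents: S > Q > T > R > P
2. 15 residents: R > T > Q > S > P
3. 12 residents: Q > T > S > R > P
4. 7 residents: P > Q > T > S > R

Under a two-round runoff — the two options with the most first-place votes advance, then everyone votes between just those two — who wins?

Round 1 first-place votes: Q 12, S 6, R 15, T 0, P 7.
R and Q advance.
Runoff: R is preferred to Q by 15 voters; Q by 25.
Q wins the runoff.

Q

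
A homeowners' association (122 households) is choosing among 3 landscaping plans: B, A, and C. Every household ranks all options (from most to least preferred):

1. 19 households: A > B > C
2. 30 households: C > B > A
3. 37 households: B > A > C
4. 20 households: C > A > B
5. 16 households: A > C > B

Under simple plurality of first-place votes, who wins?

First-place votes: B 37, A 35, C 50.
C has the most first-place votes.

C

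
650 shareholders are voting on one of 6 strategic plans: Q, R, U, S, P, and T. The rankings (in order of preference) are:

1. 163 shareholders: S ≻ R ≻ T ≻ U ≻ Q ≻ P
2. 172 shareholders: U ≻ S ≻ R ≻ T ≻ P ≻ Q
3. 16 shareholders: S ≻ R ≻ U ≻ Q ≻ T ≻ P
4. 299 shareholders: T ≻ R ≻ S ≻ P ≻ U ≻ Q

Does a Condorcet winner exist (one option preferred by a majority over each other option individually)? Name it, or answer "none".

S

S vs Q: 650–0 for S.
S vs R: 351–299 for S.
S vs U: 478–172 for S.
S vs P: 650–0 for S.
S vs T: 351–299 for S.
S beats every other option head-to-head.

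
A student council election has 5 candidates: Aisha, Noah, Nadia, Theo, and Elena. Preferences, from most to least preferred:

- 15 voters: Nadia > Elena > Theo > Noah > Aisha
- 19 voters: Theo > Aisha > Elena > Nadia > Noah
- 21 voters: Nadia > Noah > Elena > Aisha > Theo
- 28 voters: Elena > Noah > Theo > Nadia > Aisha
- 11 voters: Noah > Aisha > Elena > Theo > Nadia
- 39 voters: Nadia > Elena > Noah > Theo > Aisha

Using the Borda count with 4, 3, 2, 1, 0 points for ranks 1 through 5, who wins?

Elena

Aisha: 15·0 + 19·3 + 21·1 + 28·0 + 11·3 + 39·0 = 111
Noah: 15·1 + 19·0 + 21·3 + 28·3 + 11·4 + 39·2 = 284
Nadia: 15·4 + 19·1 + 21·4 + 28·1 + 11·0 + 39·4 = 347
Theo: 15·2 + 19·4 + 21·0 + 28·2 + 11·1 + 39·1 = 212
Elena: 15·3 + 19·2 + 21·2 + 28·4 + 11·2 + 39·3 = 376
Elena has the highest Borda score (376).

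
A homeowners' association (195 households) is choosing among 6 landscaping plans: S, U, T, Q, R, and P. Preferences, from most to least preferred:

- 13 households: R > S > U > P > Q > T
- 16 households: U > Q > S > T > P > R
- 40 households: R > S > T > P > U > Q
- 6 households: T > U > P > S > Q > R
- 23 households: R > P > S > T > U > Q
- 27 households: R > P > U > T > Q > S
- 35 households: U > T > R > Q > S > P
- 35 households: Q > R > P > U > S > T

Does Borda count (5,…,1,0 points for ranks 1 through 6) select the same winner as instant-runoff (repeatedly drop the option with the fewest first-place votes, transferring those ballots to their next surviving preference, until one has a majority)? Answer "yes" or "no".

Borda — scores: S 411, U 532, T 422, Q 355, R 760, P 445. Winner: R.
Instant-runoff — R1 S 0, U 51, T 6, Q 35, R 103, P 0 (R winner). Winner: R.
The two methods agree.

yes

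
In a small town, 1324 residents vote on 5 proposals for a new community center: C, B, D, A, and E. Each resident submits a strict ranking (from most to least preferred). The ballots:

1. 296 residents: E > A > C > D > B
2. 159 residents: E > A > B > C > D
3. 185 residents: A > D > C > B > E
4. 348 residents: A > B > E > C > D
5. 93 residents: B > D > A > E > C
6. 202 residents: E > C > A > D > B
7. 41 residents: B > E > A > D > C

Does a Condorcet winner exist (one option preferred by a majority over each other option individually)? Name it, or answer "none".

Checking pairwise contests:
A beats C 1122–202.
C beats B 683–641.
C beats D 1005–319.
E beats A 698–626.
B beats E 667–657.
Every option loses at least one head-to-head, so there is no Condorcet winner.

none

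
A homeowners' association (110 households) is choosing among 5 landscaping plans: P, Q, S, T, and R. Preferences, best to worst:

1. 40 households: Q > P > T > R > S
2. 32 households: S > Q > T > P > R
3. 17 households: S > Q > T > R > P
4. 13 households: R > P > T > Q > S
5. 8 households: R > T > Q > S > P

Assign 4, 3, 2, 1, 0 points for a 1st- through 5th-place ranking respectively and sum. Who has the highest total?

Q

P: 40·3 + 32·1 + 17·0 + 13·3 + 8·0 = 191
Q: 40·4 + 32·3 + 17·3 + 13·1 + 8·2 = 336
S: 40·0 + 32·4 + 17·4 + 13·0 + 8·1 = 204
T: 40·2 + 32·2 + 17·2 + 13·2 + 8·3 = 228
R: 40·1 + 32·0 + 17·1 + 13·4 + 8·4 = 141
Q has the highest Borda score (336).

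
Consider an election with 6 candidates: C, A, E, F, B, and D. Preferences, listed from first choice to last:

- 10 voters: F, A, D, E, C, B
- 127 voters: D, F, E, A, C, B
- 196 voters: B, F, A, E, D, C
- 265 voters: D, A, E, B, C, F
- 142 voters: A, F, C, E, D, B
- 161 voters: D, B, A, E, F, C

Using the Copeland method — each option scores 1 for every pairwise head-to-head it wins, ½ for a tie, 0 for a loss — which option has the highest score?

C: loses to A, E, F, B, and D → score 0.
A: beats C, E, F, and B; loses to D → score 4.
E: beats C and B; loses to A, F, and D → score 2.
F: beats C and E; loses to A, B, and D → score 2.
B: beats C and F; loses to A, E, and D → score 2.
D: beats C, A, E, F, and B → score 5.
D has the best pairwise record.

D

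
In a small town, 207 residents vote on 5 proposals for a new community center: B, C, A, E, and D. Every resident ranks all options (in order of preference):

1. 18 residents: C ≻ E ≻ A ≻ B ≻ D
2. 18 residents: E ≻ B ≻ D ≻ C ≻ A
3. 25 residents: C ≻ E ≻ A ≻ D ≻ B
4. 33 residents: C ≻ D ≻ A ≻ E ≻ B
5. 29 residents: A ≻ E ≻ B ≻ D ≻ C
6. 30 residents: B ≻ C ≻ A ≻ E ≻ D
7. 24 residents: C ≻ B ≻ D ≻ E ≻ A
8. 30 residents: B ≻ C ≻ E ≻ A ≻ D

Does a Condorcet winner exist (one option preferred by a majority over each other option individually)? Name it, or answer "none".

Checking pairwise contests:
A beats B 105–102.
B beats C 107–100.
C beats A 178–29.
C beats E 160–47.
B beats D 149–58.
Every option loses at least one head-to-head, so there is no Condorcet winner.

none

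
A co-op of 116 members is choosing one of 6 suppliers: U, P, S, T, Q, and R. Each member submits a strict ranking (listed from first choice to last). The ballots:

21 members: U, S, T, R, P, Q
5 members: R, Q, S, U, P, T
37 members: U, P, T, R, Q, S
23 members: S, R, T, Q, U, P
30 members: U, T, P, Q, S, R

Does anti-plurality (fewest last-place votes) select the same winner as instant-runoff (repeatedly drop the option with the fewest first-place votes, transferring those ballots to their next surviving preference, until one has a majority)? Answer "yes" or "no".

yes

Anti-plurality — last-place votes: U 0, P 23, S 37, T 5, Q 21, R 30. Winner: U.
Instant-runoff — R1 U 88, P 0, S 23, T 0, Q 0, R 5 (U winner). Winner: U.
The two methods agree.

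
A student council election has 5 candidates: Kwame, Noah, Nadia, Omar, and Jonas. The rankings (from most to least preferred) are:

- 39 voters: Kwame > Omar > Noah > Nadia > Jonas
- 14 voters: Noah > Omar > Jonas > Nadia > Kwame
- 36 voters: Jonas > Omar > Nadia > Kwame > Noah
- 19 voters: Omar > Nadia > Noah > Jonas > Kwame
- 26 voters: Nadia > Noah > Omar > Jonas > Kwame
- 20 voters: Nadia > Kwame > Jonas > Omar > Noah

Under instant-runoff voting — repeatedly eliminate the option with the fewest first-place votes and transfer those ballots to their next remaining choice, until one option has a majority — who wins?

Round 1: Kwame 39, Noah 14, Nadia 46, Omar 19, Jonas 36. Eliminate Noah.
Round 2: Kwame 39, Nadia 46, Omar 33, Jonas 36. Eliminate Omar.
Round 3: Kwame 39, Nadia 65, Jonas 50. Eliminate Kwame.
Round 4: Nadia 104, Jonas 50. Nadia has a majority.

Nadia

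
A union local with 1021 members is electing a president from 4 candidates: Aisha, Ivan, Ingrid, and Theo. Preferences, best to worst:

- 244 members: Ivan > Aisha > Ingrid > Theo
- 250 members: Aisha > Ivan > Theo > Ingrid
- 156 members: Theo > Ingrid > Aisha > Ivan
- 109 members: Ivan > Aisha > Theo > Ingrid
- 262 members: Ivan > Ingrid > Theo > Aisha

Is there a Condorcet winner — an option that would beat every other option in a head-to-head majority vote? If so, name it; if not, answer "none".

Ivan

Ivan vs Aisha: 615–406 for Ivan.
Ivan vs Ingrid: 865–156 for Ivan.
Ivan vs Theo: 865–156 for Ivan.
Ivan beats every other option head-to-head.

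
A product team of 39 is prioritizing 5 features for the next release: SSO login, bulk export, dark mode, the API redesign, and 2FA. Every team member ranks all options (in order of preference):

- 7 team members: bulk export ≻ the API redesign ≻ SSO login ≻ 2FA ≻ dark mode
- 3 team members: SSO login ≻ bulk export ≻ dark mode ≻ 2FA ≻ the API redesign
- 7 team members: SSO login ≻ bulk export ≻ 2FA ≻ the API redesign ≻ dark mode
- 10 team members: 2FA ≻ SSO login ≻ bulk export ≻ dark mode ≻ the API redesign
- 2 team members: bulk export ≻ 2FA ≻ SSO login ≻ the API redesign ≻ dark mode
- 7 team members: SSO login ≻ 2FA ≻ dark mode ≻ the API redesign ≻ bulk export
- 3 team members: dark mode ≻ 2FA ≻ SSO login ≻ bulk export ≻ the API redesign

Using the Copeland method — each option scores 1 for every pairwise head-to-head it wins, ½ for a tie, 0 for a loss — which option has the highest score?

SSO login

SSO login: beats bulk export, dark mode, the API redesign, and 2FA → score 4.
bulk export: beats dark mode and the API redesign; loses to SSO login and 2FA → score 2.
dark mode: beats the API redesign; loses to SSO login, bulk export, and 2FA → score 1.
the API redesign: loses to SSO login, bulk export, dark mode, and 2FA → score 0.
2FA: beats bulk export, dark mode, and the API redesign; loses to SSO login → score 3.
SSO login has the best pairwise record.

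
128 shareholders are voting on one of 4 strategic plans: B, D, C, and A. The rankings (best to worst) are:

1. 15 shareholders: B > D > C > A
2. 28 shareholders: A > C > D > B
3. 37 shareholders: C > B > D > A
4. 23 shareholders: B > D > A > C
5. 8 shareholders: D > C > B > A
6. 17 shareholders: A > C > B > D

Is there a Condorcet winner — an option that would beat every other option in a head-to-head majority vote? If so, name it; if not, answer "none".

none

Checking pairwise contests:
C beats B 90–38.
B beats D 92–36.
A beats C 68–60.
B beats A 83–45.
Every option loses at least one head-to-head, so there is no Condorcet winner.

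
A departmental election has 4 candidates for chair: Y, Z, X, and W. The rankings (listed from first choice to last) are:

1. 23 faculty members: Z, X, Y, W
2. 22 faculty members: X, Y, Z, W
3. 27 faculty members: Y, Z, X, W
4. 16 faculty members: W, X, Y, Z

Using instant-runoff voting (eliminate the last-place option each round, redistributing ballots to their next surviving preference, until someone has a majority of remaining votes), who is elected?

Round 1: Y 27, Z 23, X 22, W 16. Eliminate W.
Round 2: Y 27, Z 23, X 38. Eliminate Z.
Round 3: Y 27, X 61. X has a majority.

X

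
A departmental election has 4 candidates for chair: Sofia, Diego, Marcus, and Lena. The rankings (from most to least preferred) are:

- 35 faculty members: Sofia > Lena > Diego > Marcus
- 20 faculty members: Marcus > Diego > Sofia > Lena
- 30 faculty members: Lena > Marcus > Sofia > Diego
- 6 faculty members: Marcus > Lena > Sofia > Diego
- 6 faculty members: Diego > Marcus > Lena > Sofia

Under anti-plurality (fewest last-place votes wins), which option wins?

Last-place votes: Sofia 6, Diego 36, Marcus 35, Lena 20.
Sofia is ranked last by the fewest voters, so Sofia wins.

Sofia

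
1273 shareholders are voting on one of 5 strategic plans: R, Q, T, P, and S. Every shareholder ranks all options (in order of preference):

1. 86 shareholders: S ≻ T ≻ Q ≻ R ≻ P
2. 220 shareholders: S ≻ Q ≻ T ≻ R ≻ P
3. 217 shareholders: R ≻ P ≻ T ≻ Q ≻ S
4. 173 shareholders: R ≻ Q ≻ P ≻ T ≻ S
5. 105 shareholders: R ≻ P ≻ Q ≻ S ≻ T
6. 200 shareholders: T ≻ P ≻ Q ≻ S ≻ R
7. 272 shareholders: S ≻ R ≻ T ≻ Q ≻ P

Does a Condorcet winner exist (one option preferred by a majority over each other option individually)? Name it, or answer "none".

none

Checking pairwise contests:
S beats R 778–495.
R beats Q 767–506.
R beats T 767–506.
R beats P 1073–200.
Q beats S 695–578.
Every option loses at least one head-to-head, so there is no Condorcet winner.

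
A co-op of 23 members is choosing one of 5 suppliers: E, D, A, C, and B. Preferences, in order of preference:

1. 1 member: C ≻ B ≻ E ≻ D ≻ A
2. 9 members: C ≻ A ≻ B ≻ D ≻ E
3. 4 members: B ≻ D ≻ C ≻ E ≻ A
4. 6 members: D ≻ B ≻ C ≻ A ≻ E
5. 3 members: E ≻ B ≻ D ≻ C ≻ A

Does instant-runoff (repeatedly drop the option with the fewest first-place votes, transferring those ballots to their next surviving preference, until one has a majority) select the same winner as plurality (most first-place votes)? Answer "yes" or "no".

Instant-runoff — R1 E 3, D 6, A 0, C 10, B 4 (A out); R2 E 3, D 6, C 10, B 4 (E out); R3 D 6, C 10, B 7 (D out); R4 C 10, B 13 (B winner). Winner: B.
Plurality — first-place votes: E 3, D 6, A 0, C 10, B 4. Winner: C.
The two methods disagree.

no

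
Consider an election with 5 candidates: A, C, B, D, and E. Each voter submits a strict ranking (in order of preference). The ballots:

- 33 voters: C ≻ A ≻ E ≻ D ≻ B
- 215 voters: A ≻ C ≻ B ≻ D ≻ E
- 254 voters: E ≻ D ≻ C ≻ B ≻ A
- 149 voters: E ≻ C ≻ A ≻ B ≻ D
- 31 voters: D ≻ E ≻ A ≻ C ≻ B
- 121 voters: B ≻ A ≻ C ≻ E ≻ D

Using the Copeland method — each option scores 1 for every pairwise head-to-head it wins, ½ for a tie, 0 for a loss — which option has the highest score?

A: beats B and D; loses to C and E → score 2.
C: beats A, B, and D; loses to E → score 3.
B: beats D; loses to A, C, and E → score 1.
D: loses to A, C, B, and E → score 0.
E: beats A, C, B, and D → score 4.
E has the best pairwise record.

E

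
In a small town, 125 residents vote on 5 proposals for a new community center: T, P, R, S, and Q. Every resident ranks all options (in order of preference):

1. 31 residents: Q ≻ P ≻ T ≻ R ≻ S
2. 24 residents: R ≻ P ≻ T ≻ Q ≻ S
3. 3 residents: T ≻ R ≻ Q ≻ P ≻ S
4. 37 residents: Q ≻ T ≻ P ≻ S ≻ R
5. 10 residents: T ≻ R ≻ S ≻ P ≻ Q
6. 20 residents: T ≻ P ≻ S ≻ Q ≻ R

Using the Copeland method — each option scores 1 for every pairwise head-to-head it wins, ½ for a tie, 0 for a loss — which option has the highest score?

Q

T: beats P, R, and S; loses to Q → score 3.
P: beats R and S; loses to T and Q → score 2.
R: beats S; loses to T, P, and Q → score 1.
S: loses to T, P, R, and Q → score 0.
Q: beats T, P, R, and S → score 4.
Q has the best pairwise record.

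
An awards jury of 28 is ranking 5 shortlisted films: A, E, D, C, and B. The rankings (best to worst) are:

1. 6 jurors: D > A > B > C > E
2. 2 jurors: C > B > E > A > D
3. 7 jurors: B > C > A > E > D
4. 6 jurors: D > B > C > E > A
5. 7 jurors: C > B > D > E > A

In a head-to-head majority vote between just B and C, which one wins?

Voters preferring B to C: 19; preferring C to B: 9.
B wins the head-to-head.

B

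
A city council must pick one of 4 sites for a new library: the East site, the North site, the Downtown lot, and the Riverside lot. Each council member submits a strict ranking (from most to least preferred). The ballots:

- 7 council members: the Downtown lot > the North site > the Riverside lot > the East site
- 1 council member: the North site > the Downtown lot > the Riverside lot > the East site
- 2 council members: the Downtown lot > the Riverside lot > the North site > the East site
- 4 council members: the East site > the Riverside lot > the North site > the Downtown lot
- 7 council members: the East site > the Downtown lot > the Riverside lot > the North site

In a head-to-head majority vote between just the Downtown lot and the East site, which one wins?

the East site

Voters preferring the Downtown lot to the East site: 10; preferring the East site to the Downtown lot: 11.
the East site wins the head-to-head.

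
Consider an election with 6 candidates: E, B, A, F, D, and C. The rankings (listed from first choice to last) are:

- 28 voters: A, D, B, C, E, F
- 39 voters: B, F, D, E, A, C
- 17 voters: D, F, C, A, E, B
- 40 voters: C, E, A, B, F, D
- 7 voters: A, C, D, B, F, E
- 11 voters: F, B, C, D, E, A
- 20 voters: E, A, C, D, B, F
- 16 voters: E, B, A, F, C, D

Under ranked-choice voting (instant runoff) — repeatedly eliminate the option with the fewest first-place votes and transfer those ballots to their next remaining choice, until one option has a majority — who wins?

Round 1: E 36, B 39, A 35, F 11, D 17, C 40. Eliminate F.
Round 2: E 36, B 50, A 35, D 17, C 40. Eliminate D.
Round 3: E 36, B 50, A 35, C 57. Eliminate A.
Round 4: E 36, B 78, C 64. Eliminate E.
Round 5: B 94, C 84. B has a majority.

B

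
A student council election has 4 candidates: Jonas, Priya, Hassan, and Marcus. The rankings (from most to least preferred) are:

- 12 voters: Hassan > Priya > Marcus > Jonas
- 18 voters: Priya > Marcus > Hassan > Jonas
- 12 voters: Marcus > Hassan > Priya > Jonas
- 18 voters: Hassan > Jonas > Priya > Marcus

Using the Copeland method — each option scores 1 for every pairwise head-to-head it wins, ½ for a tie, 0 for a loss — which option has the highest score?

Hassan

Jonas: loses to Priya, Hassan, and Marcus → score 0.
Priya: beats Jonas and Marcus; loses to Hassan → score 2.
Hassan: beats Jonas and Priya; ties Marcus → score 2.5.
Marcus: beats Jonas; ties Hassan; loses to Priya → score 1.5.
Hassan has the best pairwise record.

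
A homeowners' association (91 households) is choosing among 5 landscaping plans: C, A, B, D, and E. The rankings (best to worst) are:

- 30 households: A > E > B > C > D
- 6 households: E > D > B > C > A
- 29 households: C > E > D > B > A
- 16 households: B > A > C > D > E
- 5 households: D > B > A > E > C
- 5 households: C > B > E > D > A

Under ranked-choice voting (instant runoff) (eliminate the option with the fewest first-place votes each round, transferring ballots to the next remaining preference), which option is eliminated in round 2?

Round 1: C 34, A 30, B 16, D 5, E 6. Eliminate D.
Round 2: C 34, A 30, B 21, E 6. Eliminate E.

E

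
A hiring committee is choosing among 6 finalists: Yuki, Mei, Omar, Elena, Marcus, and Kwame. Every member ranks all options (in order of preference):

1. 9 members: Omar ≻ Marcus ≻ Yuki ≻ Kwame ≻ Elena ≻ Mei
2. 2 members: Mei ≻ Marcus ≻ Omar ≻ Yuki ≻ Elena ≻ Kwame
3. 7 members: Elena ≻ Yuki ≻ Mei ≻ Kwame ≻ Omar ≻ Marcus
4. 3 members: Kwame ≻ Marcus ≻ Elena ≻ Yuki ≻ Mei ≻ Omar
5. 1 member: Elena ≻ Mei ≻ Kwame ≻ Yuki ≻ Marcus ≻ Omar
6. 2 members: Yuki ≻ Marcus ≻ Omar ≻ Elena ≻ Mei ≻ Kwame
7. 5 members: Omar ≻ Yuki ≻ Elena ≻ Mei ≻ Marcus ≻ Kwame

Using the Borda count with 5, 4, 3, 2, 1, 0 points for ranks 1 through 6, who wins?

Yuki

Yuki: 9·3 + 2·2 + 7·4 + 3·2 + 1·2 + 2·5 + 5·4 = 97
Mei: 9·0 + 2·5 + 7·3 + 3·1 + 1·4 + 2·1 + 5·2 = 50
Omar: 9·5 + 2·3 + 7·1 + 3·0 + 1·0 + 2·3 + 5·5 = 89
Elena: 9·1 + 2·1 + 7·5 + 3·3 + 1·5 + 2·2 + 5·3 = 79
Marcus: 9·4 + 2·4 + 7·0 + 3·4 + 1·1 + 2·4 + 5·1 = 70
Kwame: 9·2 + 2·0 + 7·2 + 3·5 + 1·3 + 2·0 + 5·0 = 50
Yuki has the highest Borda score (97).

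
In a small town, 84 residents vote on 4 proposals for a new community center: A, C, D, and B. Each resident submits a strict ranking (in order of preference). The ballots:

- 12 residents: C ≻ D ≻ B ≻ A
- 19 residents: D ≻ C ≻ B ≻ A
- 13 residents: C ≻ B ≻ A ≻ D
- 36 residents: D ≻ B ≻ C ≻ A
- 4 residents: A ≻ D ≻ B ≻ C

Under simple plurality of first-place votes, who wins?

First-place votes: A 4, C 25, D 55, B 0.
D has the most first-place votes.

D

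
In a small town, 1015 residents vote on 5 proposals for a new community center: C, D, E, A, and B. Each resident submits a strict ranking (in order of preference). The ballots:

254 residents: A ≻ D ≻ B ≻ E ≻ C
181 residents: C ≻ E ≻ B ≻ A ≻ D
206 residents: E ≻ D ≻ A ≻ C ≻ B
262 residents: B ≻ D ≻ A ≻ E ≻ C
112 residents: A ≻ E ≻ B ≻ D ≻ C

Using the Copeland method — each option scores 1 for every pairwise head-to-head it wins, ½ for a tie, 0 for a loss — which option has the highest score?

A

C: loses to D, E, A, and B → score 0.
D: beats C and E; loses to A and B → score 2.
E: beats C; loses to D, A, and B → score 1.
A: beats C, D, E, and B → score 4.
B: beats C, D, and E; loses to A → score 3.
A has the best pairwise record.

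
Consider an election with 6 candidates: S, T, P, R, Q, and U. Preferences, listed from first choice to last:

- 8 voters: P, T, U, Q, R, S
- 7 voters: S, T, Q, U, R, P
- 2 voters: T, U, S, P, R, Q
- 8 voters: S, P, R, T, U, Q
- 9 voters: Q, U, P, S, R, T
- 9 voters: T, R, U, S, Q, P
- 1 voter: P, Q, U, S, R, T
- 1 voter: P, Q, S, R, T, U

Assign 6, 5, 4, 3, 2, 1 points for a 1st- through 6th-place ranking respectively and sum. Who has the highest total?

T

S: 8·1 + 7·6 + 2·4 + 8·6 + 9·3 + 9·3 + 1·3 + 1·4 = 167
T: 8·5 + 7·5 + 2·6 + 8·3 + 9·1 + 9·6 + 1·1 + 1·2 = 177
P: 8·6 + 7·1 + 2·3 + 8·5 + 9·4 + 9·1 + 1·6 + 1·6 = 158
R: 8·2 + 7·2 + 2·2 + 8·4 + 9·2 + 9·5 + 1·2 + 1·3 = 134
Q: 8·3 + 7·4 + 2·1 + 8·1 + 9·6 + 9·2 + 1·5 + 1·5 = 144
U: 8·4 + 7·3 + 2·5 + 8·2 + 9·5 + 9·4 + 1·4 + 1·1 = 165
T has the highest Borda score (177).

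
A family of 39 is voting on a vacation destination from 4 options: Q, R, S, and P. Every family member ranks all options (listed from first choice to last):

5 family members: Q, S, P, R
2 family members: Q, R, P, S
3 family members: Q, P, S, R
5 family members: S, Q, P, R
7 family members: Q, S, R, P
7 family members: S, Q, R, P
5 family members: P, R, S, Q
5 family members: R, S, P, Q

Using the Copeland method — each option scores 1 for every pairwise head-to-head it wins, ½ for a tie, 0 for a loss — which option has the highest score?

Q: beats R and P; loses to S → score 2.
R: beats P; loses to Q and S → score 1.
S: beats Q, R, and P → score 3.
P: loses to Q, R, and S → score 0.
S has the best pairwise record.

S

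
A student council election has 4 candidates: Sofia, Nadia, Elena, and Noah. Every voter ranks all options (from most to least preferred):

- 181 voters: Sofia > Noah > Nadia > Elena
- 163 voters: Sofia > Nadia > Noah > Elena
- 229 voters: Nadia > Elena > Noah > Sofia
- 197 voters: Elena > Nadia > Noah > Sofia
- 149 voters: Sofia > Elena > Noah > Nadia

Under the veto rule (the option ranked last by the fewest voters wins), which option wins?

Noah

Last-place votes: Sofia 426, Nadia 149, Elena 344, Noah 0.
Noah is ranked last by the fewest voters, so Noah wins.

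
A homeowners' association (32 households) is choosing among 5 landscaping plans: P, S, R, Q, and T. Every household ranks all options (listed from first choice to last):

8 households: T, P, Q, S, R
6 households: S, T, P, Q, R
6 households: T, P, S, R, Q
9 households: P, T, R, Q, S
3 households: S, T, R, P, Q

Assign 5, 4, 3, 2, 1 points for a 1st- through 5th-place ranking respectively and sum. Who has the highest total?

T

P: 8·4 + 6·3 + 6·4 + 9·5 + 3·2 = 125
S: 8·2 + 6·5 + 6·3 + 9·1 + 3·5 = 88
R: 8·1 + 6·1 + 6·2 + 9·3 + 3·3 = 62
Q: 8·3 + 6·2 + 6·1 + 9·2 + 3·1 = 63
T: 8·5 + 6·4 + 6·5 + 9·4 + 3·4 = 142
T has the highest Borda score (142).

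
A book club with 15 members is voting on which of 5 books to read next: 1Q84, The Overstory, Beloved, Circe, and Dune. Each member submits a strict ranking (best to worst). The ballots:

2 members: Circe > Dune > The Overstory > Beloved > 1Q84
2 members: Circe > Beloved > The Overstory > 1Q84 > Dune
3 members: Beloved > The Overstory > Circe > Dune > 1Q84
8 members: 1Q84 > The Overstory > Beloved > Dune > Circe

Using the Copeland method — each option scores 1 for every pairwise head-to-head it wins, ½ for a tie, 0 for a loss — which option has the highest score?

1Q84

1Q84: beats The Overstory, Beloved, Circe, and Dune → score 4.
The Overstory: beats Beloved, Circe, and Dune; loses to 1Q84 → score 3.
Beloved: beats Circe and Dune; loses to 1Q84 and The Overstory → score 2.
Circe: loses to 1Q84, The Overstory, Beloved, and Dune → score 0.
Dune: beats Circe; loses to 1Q84, The Overstory, and Beloved → score 1.
1Q84 has the best pairwise record.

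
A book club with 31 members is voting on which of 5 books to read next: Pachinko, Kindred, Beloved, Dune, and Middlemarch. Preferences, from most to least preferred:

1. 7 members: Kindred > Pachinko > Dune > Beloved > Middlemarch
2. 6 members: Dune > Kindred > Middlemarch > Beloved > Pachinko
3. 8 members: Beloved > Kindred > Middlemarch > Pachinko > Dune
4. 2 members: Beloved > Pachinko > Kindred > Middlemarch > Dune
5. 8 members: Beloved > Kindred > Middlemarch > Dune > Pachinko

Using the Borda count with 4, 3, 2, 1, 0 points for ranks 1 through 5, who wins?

Kindred

Pachinko: 7·3 + 6·0 + 8·1 + 2·3 + 8·0 = 35
Kindred: 7·4 + 6·3 + 8·3 + 2·2 + 8·3 = 98
Beloved: 7·1 + 6·1 + 8·4 + 2·4 + 8·4 = 85
Dune: 7·2 + 6·4 + 8·0 + 2·0 + 8·1 = 46
Middlemarch: 7·0 + 6·2 + 8·2 + 2·1 + 8·2 = 46
Kindred has the highest Borda score (98).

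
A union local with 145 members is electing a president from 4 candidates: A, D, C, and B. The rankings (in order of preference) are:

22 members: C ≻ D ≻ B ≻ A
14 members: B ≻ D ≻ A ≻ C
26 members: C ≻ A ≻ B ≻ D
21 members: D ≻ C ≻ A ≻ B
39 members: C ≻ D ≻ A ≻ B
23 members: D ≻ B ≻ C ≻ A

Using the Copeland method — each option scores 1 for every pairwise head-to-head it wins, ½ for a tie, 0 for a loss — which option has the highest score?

A: beats B; loses to D and C → score 1.
D: beats A and B; loses to C → score 2.
C: beats A, D, and B → score 3.
B: loses to A, D, and C → score 0.
C has the best pairwise record.

C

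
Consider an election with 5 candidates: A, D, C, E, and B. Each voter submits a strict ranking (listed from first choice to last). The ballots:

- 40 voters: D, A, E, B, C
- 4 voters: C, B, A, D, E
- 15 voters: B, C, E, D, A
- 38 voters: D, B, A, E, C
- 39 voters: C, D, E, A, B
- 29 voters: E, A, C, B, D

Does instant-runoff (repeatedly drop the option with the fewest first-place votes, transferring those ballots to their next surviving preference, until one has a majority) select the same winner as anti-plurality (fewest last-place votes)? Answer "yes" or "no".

Instant-runoff — R1 A 0, D 78, C 43, E 29, B 15 (A out); R2 D 78, C 43, E 29, B 15 (B out); R3 D 78, C 58, E 29 (E out); R4 D 78, C 87 (C winner). Winner: C.
Anti-plurality — last-place votes: A 15, D 29, C 78, E 4, B 39. Winner: E.
The two methods disagree.

no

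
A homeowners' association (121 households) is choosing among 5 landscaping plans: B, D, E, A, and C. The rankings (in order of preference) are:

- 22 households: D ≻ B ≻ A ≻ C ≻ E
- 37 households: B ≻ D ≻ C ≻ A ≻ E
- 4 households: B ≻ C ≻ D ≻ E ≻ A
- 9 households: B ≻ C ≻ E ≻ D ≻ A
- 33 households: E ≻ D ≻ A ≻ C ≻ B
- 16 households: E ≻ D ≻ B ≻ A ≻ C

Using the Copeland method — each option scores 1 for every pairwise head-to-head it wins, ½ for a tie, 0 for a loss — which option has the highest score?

B: beats E, A, and C; loses to D → score 3.
D: beats B, E, A, and C → score 4.
E: beats A; loses to B, D, and C → score 1.
A: beats C; loses to B, D, and E → score 1.
C: beats E; loses to B, D, and A → score 1.
D has the best pairwise record.

D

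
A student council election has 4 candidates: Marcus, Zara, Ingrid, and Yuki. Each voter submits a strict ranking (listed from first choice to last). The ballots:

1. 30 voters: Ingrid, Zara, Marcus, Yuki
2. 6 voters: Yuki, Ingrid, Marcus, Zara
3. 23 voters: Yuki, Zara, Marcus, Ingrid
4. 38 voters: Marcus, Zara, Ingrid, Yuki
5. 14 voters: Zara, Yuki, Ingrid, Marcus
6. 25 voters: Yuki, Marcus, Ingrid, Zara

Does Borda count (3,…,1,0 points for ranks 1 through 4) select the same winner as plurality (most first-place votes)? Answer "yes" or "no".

Borda — scores: Marcus 223, Zara 224, Ingrid 179, Yuki 190. Winner: Zara.
Plurality — first-place votes: Marcus 38, Zara 14, Ingrid 30, Yuki 54. Winner: Yuki.
The two methods disagree.

no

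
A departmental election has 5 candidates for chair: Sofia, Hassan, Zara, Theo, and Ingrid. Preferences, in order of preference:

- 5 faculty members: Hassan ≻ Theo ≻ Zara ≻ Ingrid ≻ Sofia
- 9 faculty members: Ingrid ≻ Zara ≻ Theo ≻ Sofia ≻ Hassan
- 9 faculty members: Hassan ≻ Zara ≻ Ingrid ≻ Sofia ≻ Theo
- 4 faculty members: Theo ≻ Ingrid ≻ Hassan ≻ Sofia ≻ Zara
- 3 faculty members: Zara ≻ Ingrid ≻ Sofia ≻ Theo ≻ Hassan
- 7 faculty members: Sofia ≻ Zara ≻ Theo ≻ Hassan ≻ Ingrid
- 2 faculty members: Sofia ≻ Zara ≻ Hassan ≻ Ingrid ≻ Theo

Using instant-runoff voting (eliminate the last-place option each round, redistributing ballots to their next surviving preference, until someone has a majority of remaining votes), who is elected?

Hassan

Round 1: Sofia 9, Hassan 14, Zara 3, Theo 4, Ingrid 9. Eliminate Zara.
Round 2: Sofia 9, Hassan 14, Theo 4, Ingrid 12. Eliminate Theo.
Round 3: Sofia 9, Hassan 14, Ingrid 16. Eliminate Sofia.
Round 4: Hassan 23, Ingrid 16. Hassan has a majority.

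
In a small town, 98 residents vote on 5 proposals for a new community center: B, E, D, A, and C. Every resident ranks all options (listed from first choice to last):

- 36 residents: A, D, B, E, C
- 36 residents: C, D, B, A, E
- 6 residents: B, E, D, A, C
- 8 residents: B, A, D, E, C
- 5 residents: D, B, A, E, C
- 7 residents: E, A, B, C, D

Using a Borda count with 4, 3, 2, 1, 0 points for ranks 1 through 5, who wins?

B: 36·2 + 36·2 + 6·4 + 8·4 + 5·3 + 7·2 = 229
E: 36·1 + 36·0 + 6·3 + 8·1 + 5·1 + 7·4 = 95
D: 36·3 + 36·3 + 6·2 + 8·2 + 5·4 + 7·0 = 264
A: 36·4 + 36·1 + 6·1 + 8·3 + 5·2 + 7·3 = 241
C: 36·0 + 36·4 + 6·0 + 8·0 + 5·0 + 7·1 = 151
D has the highest Borda score (264).

D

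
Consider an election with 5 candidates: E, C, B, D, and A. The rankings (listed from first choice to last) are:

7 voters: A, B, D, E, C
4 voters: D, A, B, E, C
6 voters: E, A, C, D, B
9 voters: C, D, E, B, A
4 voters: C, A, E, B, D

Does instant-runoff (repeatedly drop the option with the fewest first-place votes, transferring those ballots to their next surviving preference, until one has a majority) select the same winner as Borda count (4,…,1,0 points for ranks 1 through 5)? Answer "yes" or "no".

Instant-runoff — R1 E 6, C 13, B 0, D 4, A 7 (B out); R2 E 6, C 13, D 4, A 7 (D out); R3 E 6, C 13, A 11 (E out); R4 C 13, A 17 (A winner). Winner: A.
Borda — scores: E 61, C 64, B 42, D 63, A 70. Winner: A.
The two methods agree.

yes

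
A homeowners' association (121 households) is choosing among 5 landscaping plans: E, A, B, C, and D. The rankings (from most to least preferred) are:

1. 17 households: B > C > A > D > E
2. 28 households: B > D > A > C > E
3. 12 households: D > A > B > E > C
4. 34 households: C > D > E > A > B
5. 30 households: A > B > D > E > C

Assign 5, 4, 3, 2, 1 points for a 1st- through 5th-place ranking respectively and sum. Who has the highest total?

D

E: 17·1 + 28·1 + 12·2 + 34·3 + 30·2 = 231
A: 17·3 + 28·3 + 12·4 + 34·2 + 30·5 = 401
B: 17·5 + 28·5 + 12·3 + 34·1 + 30·4 = 415
C: 17·4 + 28·2 + 12·1 + 34·5 + 30·1 = 336
D: 17·2 + 28·4 + 12·5 + 34·4 + 30·3 = 432
D has the highest Borda score (432).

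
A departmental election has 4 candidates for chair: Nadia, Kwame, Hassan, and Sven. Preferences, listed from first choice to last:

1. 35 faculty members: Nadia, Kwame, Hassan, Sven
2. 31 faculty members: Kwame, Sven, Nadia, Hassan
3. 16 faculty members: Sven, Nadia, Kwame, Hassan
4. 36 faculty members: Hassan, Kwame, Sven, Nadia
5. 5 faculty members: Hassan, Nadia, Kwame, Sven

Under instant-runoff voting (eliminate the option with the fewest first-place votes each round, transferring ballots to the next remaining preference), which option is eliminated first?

Sven

Round 1: Nadia 35, Kwame 31, Hassan 41, Sven 16. Eliminate Sven.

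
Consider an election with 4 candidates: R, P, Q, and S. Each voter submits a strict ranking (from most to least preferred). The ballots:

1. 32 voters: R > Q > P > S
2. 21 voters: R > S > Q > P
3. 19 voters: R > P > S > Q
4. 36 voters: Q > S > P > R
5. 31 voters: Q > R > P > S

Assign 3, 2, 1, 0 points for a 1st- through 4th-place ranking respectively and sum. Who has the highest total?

R: 32·3 + 21·3 + 19·3 + 36·0 + 31·2 = 278
P: 32·1 + 21·0 + 19·2 + 36·1 + 31·1 = 137
Q: 32·2 + 21·1 + 19·0 + 36·3 + 31·3 = 286
S: 32·0 + 21·2 + 19·1 + 36·2 + 31·0 = 133
Q has the highest Borda score (286).

Q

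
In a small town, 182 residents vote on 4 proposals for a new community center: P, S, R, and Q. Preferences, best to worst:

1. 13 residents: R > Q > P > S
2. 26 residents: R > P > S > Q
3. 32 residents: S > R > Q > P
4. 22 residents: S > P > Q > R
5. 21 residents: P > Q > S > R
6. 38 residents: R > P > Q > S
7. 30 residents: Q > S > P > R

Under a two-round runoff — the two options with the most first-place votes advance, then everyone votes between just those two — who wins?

Round 1 first-place votes: P 21, S 54, R 77, Q 30.
R and S advance.
Runoff: R is preferred to S by 77 voters; S by 105.
S wins the runoff.

S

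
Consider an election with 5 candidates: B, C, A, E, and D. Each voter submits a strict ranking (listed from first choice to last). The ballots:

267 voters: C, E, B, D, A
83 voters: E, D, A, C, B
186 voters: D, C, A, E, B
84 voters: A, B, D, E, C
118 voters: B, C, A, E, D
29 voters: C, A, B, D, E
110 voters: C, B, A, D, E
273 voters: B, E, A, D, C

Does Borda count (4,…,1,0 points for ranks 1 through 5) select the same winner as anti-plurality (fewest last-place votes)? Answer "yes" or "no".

Borda — scores: B 2738, C 2619, A 1963, E 2340, D 1840. Winner: B.
Anti-plurality — last-place votes: B 269, C 357, A 267, E 139, D 118. Winner: D.
The two methods disagree.

no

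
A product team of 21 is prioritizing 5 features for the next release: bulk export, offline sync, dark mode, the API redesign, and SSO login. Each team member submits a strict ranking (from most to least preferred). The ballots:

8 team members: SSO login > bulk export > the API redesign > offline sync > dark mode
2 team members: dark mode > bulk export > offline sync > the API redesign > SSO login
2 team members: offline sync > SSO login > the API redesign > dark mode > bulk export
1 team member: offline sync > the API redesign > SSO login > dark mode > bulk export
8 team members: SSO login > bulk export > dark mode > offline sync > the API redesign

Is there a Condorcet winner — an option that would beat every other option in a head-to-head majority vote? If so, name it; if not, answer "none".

SSO login

SSO login vs bulk export: 19–2 for SSO login.
SSO login vs offline sync: 16–5 for SSO login.
SSO login vs dark mode: 19–2 for SSO login.
SSO login vs the API redesign: 18–3 for SSO login.
SSO login beats every other option head-to-head.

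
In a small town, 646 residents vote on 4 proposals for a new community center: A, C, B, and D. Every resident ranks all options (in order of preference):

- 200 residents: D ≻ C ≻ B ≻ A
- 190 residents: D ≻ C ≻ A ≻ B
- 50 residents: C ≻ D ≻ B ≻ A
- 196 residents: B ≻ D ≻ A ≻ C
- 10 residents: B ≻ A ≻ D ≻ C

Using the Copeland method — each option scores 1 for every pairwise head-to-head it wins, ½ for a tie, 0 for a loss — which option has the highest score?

D

A: loses to C, B, and D → score 0.
C: beats A and B; loses to D → score 2.
B: beats A; loses to C and D → score 1.
D: beats A, C, and B → score 3.
D has the best pairwise record.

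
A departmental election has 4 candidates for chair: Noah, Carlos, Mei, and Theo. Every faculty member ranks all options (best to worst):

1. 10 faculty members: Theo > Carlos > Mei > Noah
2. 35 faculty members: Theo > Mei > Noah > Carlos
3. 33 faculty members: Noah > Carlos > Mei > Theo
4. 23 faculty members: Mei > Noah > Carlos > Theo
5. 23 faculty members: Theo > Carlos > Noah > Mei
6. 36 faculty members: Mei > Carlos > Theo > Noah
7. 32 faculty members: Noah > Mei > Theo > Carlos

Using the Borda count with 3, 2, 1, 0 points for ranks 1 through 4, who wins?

Noah: 10·0 + 35·1 + 33·3 + 23·2 + 23·1 + 36·0 + 32·3 = 299
Carlos: 10·2 + 35·0 + 33·2 + 23·1 + 23·2 + 36·2 + 32·0 = 227
Mei: 10·1 + 35·2 + 33·1 + 23·3 + 23·0 + 36·3 + 32·2 = 354
Theo: 10·3 + 35·3 + 33·0 + 23·0 + 23·3 + 36·1 + 32·1 = 272
Mei has the highest Borda score (354).

Mei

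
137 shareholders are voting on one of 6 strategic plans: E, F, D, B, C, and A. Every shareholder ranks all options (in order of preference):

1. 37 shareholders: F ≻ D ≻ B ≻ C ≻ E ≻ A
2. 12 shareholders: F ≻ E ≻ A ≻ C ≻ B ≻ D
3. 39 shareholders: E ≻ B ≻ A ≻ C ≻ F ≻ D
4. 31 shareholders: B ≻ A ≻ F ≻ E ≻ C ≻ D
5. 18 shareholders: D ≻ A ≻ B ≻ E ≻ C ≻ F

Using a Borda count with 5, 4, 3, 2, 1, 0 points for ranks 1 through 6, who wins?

E: 37·1 + 12·4 + 39·5 + 31·2 + 18·2 = 378
F: 37·5 + 12·5 + 39·1 + 31·3 + 18·0 = 377
D: 37·4 + 12·0 + 39·0 + 31·0 + 18·5 = 238
B: 37·3 + 12·1 + 39·4 + 31·5 + 18·3 = 488
C: 37·2 + 12·2 + 39·2 + 31·1 + 18·1 = 225
A: 37·0 + 12·3 + 39·3 + 31·4 + 18·4 = 349
B has the highest Borda score (488).

B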